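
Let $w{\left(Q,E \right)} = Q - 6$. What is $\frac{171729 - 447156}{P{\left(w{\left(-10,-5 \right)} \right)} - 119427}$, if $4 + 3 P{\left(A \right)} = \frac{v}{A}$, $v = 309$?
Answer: $\frac{13220496}{5732869} \approx 2.3061$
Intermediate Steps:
$w{\left(Q,E \right)} = -6 + Q$
$P{\left(A \right)} = - \frac{4}{3} + \frac{103}{A}$ ($P{\left(A \right)} = - \frac{4}{3} + \frac{309 \frac{1}{A}}{3} = - \frac{4}{3} + \frac{103}{A}$)
$\frac{171729 - 447156}{P{\left(w{\left(-10,-5 \right)} \right)} - 119427} = \frac{171729 - 447156}{\left(- \frac{4}{3} + \frac{103}{-6 - 10}\right) - 119427} = - \frac{275427}{\left(- \frac{4}{3} + \frac{103}{-16}\right) - 119427} = - \frac{275427}{\left(- \frac{4}{3} + 103 \left(- \frac{1}{16}\right)\right) - 119427} = - \frac{275427}{\left(- \frac{4}{3} - \frac{103}{16}\right) - 119427} = - \frac{275427}{- \frac{373}{48} - 119427} = - \frac{275427}{- \frac{5732869}{48}} = \left(-275427\right) \left(- \frac{48}{5732869}\right) = \frac{13220496}{5732869}$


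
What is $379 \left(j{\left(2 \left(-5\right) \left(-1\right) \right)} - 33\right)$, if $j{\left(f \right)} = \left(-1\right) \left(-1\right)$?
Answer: $-12128$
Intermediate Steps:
$j{\left(f \right)} = 1$
$379 \left(j{\left(2 \left(-5\right) \left(-1\right) \right)} - 33\right) = 379 \left(1 - 33\right) = 379 \left(-32\right) = -12128$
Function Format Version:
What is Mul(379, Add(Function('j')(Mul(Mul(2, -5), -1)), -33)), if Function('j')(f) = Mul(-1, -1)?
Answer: -12128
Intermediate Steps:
Function('j')(f) = 1
Mul(379, Add(Function('j')(Mul(Mul(2, -5), -1)), -33)) = Mul(379, Add(1, -33)) = Mul(379, -32) = -12128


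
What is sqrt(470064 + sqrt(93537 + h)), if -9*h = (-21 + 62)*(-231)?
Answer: sqrt(4230576 + 6*sqrt(212826))/3 ≈ 685.84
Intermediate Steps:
h = 3157/3 (h = -(-21 + 62)*(-231)/9 = -41*(-231)/9 = -1/9*(-9471) = 3157/3 ≈ 1052.3)
sqrt(470064 + sqrt(93537 + h)) = sqrt(470064 + sqrt(93537 + 3157/3)) = sqrt(470064 + sqrt(283768/3)) = sqrt(470064 + 2*sqrt(212826)/3)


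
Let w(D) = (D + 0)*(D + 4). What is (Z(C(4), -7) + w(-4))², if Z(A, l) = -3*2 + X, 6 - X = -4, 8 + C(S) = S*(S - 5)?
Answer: 16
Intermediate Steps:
C(S) = -8 + S*(-5 + S) (C(S) = -8 + S*(S - 5) = -8 + S*(-5 + S))
X = 10 (X = 6 - 1*(-4) = 6 + 4 = 10)
Z(A, l) = 4 (Z(A, l) = -3*2 + 10 = -6 + 10 = 4)
w(D) = D*(4 + D)
(Z(C(4), -7) + w(-4))² = (4 - 4*(4 - 4))² = (4 - 4*0)² = (4 + 0)² = 4² = 16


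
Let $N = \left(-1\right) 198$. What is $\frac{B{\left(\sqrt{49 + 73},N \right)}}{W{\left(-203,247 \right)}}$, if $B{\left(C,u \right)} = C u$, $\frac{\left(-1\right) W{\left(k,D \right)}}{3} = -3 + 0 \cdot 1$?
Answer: $- 22 \sqrt{122} \approx -243.0$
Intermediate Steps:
$W{\left(k,D \right)} = 9$ ($W{\left(k,D \right)} = - 3 \left(-3 + 0 \cdot 1\right) = - 3 \left(-3 + 0\right) = \left(-3\right) \left(-3\right) = 9$)
$N = -198$
$\frac{B{\left(\sqrt{49 + 73},N \right)}}{W{\left(-203,247 \right)}} = \frac{\sqrt{49 + 73} \left(-198\right)}{9} = \sqrt{122} \left(-198\right) \frac{1}{9} = - 198 \sqrt{122} \cdot \frac{1}{9} = - 22 \sqrt{122}$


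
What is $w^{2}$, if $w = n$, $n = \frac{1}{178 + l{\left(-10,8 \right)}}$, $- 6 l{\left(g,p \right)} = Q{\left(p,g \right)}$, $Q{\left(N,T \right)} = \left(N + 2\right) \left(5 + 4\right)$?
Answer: $\frac{1}{26569} \approx 3.7638 \cdot 10^{-5}$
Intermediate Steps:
$Q{\left(N,T \right)} = 18 + 9 N$ ($Q{\left(N,T \right)} = \left(2 + N\right) 9 = 18 + 9 N$)
$l{\left(g,p \right)} = -3 - \frac{3 p}{2}$ ($l{\left(g,p \right)} = - \frac{18 + 9 p}{6} = -3 - \frac{3 p}{2}$)
$n = \frac{1}{163}$ ($n = \frac{1}{178 - 15} = \frac{1}{163} \approx 0.006135$)
$w = \frac{1}{163} \approx 0.006135$
$w^{2} = \left(\frac{1}{163}\right)^{2} = \frac{1}{26569}$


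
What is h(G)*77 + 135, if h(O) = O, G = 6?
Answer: 597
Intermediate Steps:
h(G)*77 + 135 = 6*77 + 135 = 462 + 135 = 597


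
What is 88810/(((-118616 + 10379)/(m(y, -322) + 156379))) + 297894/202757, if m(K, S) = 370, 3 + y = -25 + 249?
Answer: -2822523357395452/21945809409 ≈ -1.2861e+5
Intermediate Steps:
y = 221 (y = -3 + (-25 + 249) = -3 + 224 = 221)
88810/(((-118616 + 10379)/(m(y, -322) + 156379))) + 297894/202757 = 88810/(((-118616 + 10379)/(370 + 156379))) + 297894/202757 = 88810/((-108237/156749)) + 297894*(1/202757) = 88810/((-108237*1/156749)) + 297894/202757 = 88810/(-108237/156749) + 297894/202757 = 88810*(-156749/108237) + 297894/202757 = -13920878690/108237 + 297894/202757 = -2822523357395452/21945809409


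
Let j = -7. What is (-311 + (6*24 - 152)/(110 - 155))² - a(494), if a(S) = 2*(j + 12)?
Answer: 195615919/2025 ≈ 96601.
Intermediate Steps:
a(S) = 10 (a(S) = 2*(-7 + 12) = 2*5 = 10)
(-311 + (6*24 - 152)/(110 - 155))² - a(494) = (-311 + (6*24 - 152)/(110 - 155))² - 1*10 = (-311 + (144 - 152)/(-45))² - 10 = (-311 - 8*(-1/45))² - 10 = (-311 + 8/45)² - 10 = (-13987/45)² - 10 = 195636169/2025 - 10 = 195615919/2025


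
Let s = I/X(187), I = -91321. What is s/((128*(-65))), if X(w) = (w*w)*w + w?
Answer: 91321/54407724800 ≈ 1.6785e-6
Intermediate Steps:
X(w) = w + w**3 (X(w) = w**2*w + w = w**3 + w = w + w**3)
s = -91321/6539390 (s = -91321/(187 + 187**3) = -91321/(187 + 6539203) = -91321/6539390 ≈ -0.013965)
s/((128*(-65))) = -91321/(6539390*(128*(-65))) = -91321/6539390/(-8320) = -91321/6539390*(-1/8320) = 91321/54407724800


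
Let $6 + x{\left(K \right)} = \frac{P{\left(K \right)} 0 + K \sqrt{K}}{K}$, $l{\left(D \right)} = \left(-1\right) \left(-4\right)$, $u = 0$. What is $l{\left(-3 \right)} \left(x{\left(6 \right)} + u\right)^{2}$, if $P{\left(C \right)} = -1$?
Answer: $168 - 48 \sqrt{6} \approx 50.424$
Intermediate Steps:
$l{\left(D \right)} = 4$
$x{\left(K \right)} = -6 + \sqrt{K}$ ($x{\left(K \right)} = -6 + \frac{\left(-1\right) 0 + K \sqrt{K}}{K} = -6 + \frac{0 + K^{\frac{3}{2}}}{K} = -6 + \frac{K^{\frac{3}{2}}}{K} = -6 + \sqrt{K}$)
$l{\left(-3 \right)} \left(x{\left(6 \right)} + u\right)^{2} = 4 \left(\left(-6 + \sqrt{6}\right) + 0\right)^{2} = 4 \left(-6 + \sqrt{6}\right)^{2}$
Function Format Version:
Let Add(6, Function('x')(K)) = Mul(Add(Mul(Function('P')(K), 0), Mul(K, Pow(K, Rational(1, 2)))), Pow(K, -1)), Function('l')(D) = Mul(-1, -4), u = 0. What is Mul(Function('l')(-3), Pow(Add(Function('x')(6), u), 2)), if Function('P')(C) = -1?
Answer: Add(168, Mul(-48, Pow(6, Rational(1, 2)))) ≈ 50.424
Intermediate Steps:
Function('l')(D) = 4
Function('x')(K) = Add(-6, Pow(K, Rational(1, 2))) (Function('x')(K) = Add(-6, Mul(Add(Mul(-1, 0), Mul(K, Pow(K, Rational(1, 2)))), Pow(K, -1))) = Add(-6, Mul(Add(0, Pow(K, Rational(3, 2))), Pow(K, -1))) = Add(-6, Mul(Pow(K, Rational(3, 2)), Pow(K, -1))) = Add(-6, Pow(K, Rational(1, 2))))
Mul(Function('l')(-3), Pow(Add(Function('x')(6), u), 2)) = Mul(4, Pow(Add(Add(-6, Pow(6, Rational(1, 2))), 0), 2)) = Mul(4, Pow(Add(-6, Pow(6, Rational(1, 2))), 2))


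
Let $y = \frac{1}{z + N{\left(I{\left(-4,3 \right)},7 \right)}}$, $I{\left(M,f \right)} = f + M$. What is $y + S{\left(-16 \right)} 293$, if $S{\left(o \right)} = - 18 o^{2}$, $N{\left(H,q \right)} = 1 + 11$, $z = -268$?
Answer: $- \frac{345636865}{256} \approx -1.3501 \cdot 10^{6}$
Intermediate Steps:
$I{\left(M,f \right)} = M + f$
$N{\left(H,q \right)} = 12$
$y = - \frac{1}{256}$ ($y = \frac{1}{-268 + 12} = \frac{1}{-256} = - \frac{1}{256} \approx -0.0039063$)
$y + S{\left(-16 \right)} 293 = - \frac{1}{256} + - 18 \left(-16\right)^{2} \cdot 293 = - \frac{1}{256} + \left(-18\right) 256 \cdot 293 = - \frac{1}{256} - 1350144 = - \frac{345636865}{256}$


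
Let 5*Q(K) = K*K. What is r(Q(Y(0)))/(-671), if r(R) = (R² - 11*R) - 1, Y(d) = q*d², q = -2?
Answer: 1/671 ≈ 0.0014903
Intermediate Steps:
Y(d) = -2*d²
Q(K) = K²/5 (Q(K) = (K*K)/5 = K²/5)
r(R) = -1 + R² - 11*R
r(Q(Y(0)))/(-671) = (-1 + ((-2*0²)²/5)² - 11*(-2*0²)²/5)/(-671) = (-1 + ((-2*0)²/5)² - 11*(-2*0)²/5)*(-1/671) = (-1 + ((⅕)*0²)² - 11*0²/5)*(-1/671) = (-1 + ((⅕)*0)² - 11*0/5)*(-1/671) = (-1 + 0² - 11*0)*(-1/671) = (-1 + 0 + 0)*(-1/671) = -1*(-1/671) = 1/671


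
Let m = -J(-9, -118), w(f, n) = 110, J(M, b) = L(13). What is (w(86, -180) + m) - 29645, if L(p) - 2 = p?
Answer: -29550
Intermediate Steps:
L(p) = 2 + p
J(M, b) = 15 (J(M, b) = 2 + 13 = 15)
m = -15 (m = -1*15 = -15)
(w(86, -180) + m) - 29645 = (110 - 15) - 29645 = 95 - 29645 = -29550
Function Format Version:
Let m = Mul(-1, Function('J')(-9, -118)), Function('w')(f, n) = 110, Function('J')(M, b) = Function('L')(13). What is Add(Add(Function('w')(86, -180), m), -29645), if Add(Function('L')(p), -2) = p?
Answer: -29550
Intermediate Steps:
Function('L')(p) = Add(2, p)
Function('J')(M, b) = 15 (Function('J')(M, b) = Add(2, 13) = 15)
m = -15 (m = Mul(-1, 15) = -15)
Add(Add(Function('w')(86, -180), m), -29645) = Add(Add(110, -15), -29645) = Add(95, -29645) = -29550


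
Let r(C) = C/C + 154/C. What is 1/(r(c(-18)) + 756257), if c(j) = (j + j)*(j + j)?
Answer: 648/490055261 ≈ 1.3223e-6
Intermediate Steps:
c(j) = 4*j² (c(j) = (2*j)*(2*j) = 4*j²)
r(C) = 1 + 154/C
1/(r(c(-18)) + 756257) = 1/((154 + 4*(-18)²)/((4*(-18)²)) + 756257) = 1/((154 + 4*324)/((4*324)) + 756257) = 1/((154 + 1296)/1296 + 756257) = 1/((1/1296)*1450 + 756257) = 1/(725/648 + 756257) = 1/(490055261/648) = 648/490055261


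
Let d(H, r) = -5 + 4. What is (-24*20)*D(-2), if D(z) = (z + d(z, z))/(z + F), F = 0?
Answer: -720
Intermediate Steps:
d(H, r) = -1
D(z) = (-1 + z)/z (D(z) = (z - 1)/(z + 0) = (-1 + z)/z)
(-24*20)*D(-2) = (-24*20)*((-1 - 2)/(-2)) = -(-240)*(-3) = -480*3/2 = -720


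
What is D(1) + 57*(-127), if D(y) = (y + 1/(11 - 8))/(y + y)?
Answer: -21715/3 ≈ -7238.3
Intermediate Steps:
D(y) = (⅓ + y)/(2*y) (D(y) = (y + 1/3)/((2*y)) = (y + ⅓)*(1/(2*y)) = (⅓ + y)*(1/(2*y)) = (⅓ + y)/(2*y))
D(1) + 57*(-127) = (⅙)*(1 + 3*1)/1 + 57*(-127) = (⅙)*1*(1 + 3) - 7239 = (⅙)*1*4 - 7239 = ⅔ - 7239 = -21715/3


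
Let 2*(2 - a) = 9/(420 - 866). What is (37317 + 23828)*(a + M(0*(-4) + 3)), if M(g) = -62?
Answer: -3271930095/892 ≈ -3.6681e+6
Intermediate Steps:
a = 1793/892 (a = 2 - 9/(2*(420 - 866)) = 2 - 9/(2*(-446)) = 2 - (-1)*9/892 = 2 - ½*(-9/446) = 2 + 9/892 = 1793/892 ≈ 2.0101)
(37317 + 23828)*(a + M(0*(-4) + 3)) = (37317 + 23828)*(1793/892 - 62) = 61145*(-53511/892) = -3271930095/892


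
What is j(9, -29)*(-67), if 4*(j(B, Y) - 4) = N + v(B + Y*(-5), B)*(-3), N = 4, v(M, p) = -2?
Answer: -871/2 ≈ -435.50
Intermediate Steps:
j(B, Y) = 13/2 (j(B, Y) = 4 + (4 - 2*(-3))/4 = 4 + (4 + 6)/4 = 4 + (¼)*10 = 4 + 5/2 = 13/2)
j(9, -29)*(-67) = (13/2)*(-67) = -871/2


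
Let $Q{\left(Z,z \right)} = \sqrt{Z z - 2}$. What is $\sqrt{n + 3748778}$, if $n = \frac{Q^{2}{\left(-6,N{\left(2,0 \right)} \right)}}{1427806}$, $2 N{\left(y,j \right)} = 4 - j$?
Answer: $\frac{\sqrt{1910592798821806881}}{713903} \approx 1936.2$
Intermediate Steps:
$N{\left(y,j \right)} = 2 - \frac{j}{2}$ ($N{\left(y,j \right)} = \frac{4 - j}{2} = 2 - \frac{j}{2}$)
$Q{\left(Z,z \right)} = \sqrt{-2 + Z z}$
$n = - \frac{7}{713903}$ ($n = \frac{\left(\sqrt{-2 - 6 \left(2 - 0\right)}\right)^{2}}{1427806} = \left(\sqrt{-2 - 6 \left(2 + 0\right)}\right)^{2} \cdot \frac{1}{1427806} = \left(\sqrt{-2 - 12}\right)^{2} \cdot \frac{1}{1427806} = \left(\sqrt{-14}\right)^{2} \cdot \frac{1}{1427806} = \left(i \sqrt{14}\right)^{2} \cdot \frac{1}{1427806} = \left(-14\right) \frac{1}{1427806} = - \frac{7}{713903} \approx -9.8053 \cdot 10^{-6}$)
$\sqrt{n + 3748778} = \sqrt{- \frac{7}{713903} + 3748778} = \sqrt{\frac{2676263860527}{713903}} = \frac{\sqrt{1910592798821806881}}{713903}$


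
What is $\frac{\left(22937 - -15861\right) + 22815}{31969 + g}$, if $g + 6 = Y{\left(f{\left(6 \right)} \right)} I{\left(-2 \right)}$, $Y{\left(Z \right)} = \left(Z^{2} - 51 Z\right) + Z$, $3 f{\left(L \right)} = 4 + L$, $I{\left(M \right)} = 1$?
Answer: $\frac{554517}{286267} \approx 1.9371$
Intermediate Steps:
$f{\left(L \right)} = \frac{4}{3} + \frac{L}{3}$ ($f{\left(L \right)} = \frac{4 + L}{3} = \frac{4}{3} + \frac{L}{3}$)
$Y{\left(Z \right)} = Z^{2} - 50 Z$
$g = - \frac{1454}{9}$ ($g = -6 + \left(\frac{4}{3} + \frac{1}{3} \cdot 6\right) \left(-50 + \left(\frac{4}{3} + \frac{1}{3} \cdot 6\right)\right) 1 = -6 + \left(\frac{4}{3} + 2\right) \left(-50 + \left(\frac{4}{3} + 2\right)\right) 1 = -6 + \frac{10 \left(-50 + \frac{10}{3}\right)}{3} \cdot 1 = -6 + \frac{10}{3} \left(- \frac{140}{3}\right) 1 = -6 - \frac{1400}{9} = - \frac{1454}{9} \approx -161.56$)
$\frac{\left(22937 - -15861\right) + 22815}{31969 + g} = \frac{\left(22937 - -15861\right) + 22815}{31969 - \frac{1454}{9}} = \frac{\left(22937 + 15861\right) + 22815}{\frac{286267}{9}} = \left(38798 + 22815\right) \frac{9}{286267} = 61613 \cdot \frac{9}{286267} = \frac{554517}{286267}$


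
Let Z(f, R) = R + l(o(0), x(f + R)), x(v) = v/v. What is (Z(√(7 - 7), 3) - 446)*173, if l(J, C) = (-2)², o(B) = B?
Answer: -75947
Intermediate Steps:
x(v) = 1
l(J, C) = 4
Z(f, R) = 4 + R (Z(f, R) = R + 4 = 4 + R)
(Z(√(7 - 7), 3) - 446)*173 = ((4 + 3) - 446)*173 = (7 - 446)*173 = -439*173 = -75947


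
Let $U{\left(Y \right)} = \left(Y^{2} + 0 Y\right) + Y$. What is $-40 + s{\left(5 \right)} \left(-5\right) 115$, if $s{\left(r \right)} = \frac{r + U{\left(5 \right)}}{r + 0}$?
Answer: $-4065$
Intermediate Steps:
$U{\left(Y \right)} = Y + Y^{2}$ ($U{\left(Y \right)} = \left(Y^{2} + 0\right) + Y = Y^{2} + Y = Y + Y^{2}$)
$s{\left(r \right)} = \frac{30 + r}{r}$ ($s{\left(r \right)} = \frac{r + 5 \left(1 + 5\right)}{r + 0} = \frac{r + 5 \cdot 6}{r} = \frac{r + 30}{r} = \frac{30 + r}{r}$)
$-40 + s{\left(5 \right)} \left(-5\right) 115 = -40 + \frac{30 + 5}{5} \left(-5\right) 115 = -40 + \frac{1}{5} \cdot 35 \left(-5\right) 115 = -40 + 7 \left(-5\right) 115 = -40 - 4025 = -4065$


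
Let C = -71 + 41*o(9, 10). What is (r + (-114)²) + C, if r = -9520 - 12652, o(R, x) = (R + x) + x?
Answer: -8058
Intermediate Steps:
o(R, x) = R + 2*x
r = -22172
C = 1118 (C = -71 + 41*(9 + 2*10) = -71 + 41*(9 + 20) = -71 + 41*29 = -71 + 1189 = 1118)
(r + (-114)²) + C = (-22172 + (-114)²) + 1118 = (-22172 + 12996) + 1118 = -9176 + 1118 = -8058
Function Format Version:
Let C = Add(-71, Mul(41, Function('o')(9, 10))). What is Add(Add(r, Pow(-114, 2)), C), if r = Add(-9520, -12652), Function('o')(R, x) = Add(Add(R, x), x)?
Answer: -8058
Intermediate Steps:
Function('o')(R, x) = Add(R, Mul(2, x))
r = -22172
C = 1118 (C = Add(-71, Mul(41, Add(9, Mul(2, 10)))) = Add(-71, Mul(41, Add(9, 20))) = Add(-71, Mul(41, 29)) = Add(-71, 1189) = 1118)
Add(Add(r, Pow(-114, 2)), C) = Add(Add(-22172, Pow(-114, 2)), 1118) = Add(Add(-22172, 12996), 1118) = Add(-9176, 1118) = -8058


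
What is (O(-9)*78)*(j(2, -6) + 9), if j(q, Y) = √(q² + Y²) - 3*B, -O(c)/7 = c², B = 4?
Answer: 132678 - 88452*√10 ≈ -1.4703e+5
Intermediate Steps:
O(c) = -7*c²
j(q, Y) = -12 + √(Y² + q²) (j(q, Y) = √(q² + Y²) - 3*4 = √(Y² + q²) - 12 = -12 + √(Y² + q²))
(O(-9)*78)*(j(2, -6) + 9) = (-7*(-9)²*78)*((-12 + √((-6)² + 2²)) + 9) = (-7*81*78)*((-12 + √(36 + 4)) + 9) = (-567*78)*((-12 + √40) + 9) = -44226*((-12 + 2*√10) + 9) = -44226*(-3 + 2*√10) = 132678 - 88452*√10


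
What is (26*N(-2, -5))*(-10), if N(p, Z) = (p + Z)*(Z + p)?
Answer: -12740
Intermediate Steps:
N(p, Z) = (Z + p)**2 (N(p, Z) = (Z + p)*(Z + p) = (Z + p)**2)
(26*N(-2, -5))*(-10) = (26*(-5 - 2)**2)*(-10) = (26*(-7)**2)*(-10) = (26*49)*(-10) = 1274*(-10) = -12740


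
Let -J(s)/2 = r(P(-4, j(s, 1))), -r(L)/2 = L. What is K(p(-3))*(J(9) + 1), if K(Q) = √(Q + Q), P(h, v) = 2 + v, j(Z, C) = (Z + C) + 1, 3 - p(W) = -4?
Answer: 53*√14 ≈ 198.31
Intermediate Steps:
p(W) = 7 (p(W) = 3 - 1*(-4) = 3 + 4 = 7)
j(Z, C) = 1 + C + Z (j(Z, C) = (C + Z) + 1 = 1 + C + Z)
r(L) = -2*L
J(s) = 16 + 4*s (J(s) = -(-4)*(2 + (1 + 1 + s)) = -(-4)*(2 + (2 + s)) = -(-4)*(4 + s) = -2*(-8 - 2*s) = 16 + 4*s)
K(Q) = √2*√Q (K(Q) = √(2*Q) = √2*√Q)
K(p(-3))*(J(9) + 1) = (√2*√7)*((16 + 4*9) + 1) = √14*((16 + 36) + 1) = √14*(52 + 1) = √14*53 = 53*√14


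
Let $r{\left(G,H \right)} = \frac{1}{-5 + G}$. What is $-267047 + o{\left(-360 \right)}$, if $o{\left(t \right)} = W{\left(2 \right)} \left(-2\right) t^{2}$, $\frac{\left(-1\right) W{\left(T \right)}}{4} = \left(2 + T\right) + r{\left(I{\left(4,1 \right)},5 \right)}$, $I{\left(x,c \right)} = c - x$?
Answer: $3750553$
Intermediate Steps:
$W{\left(T \right)} = - \frac{15}{2} - 4 T$ ($W{\left(T \right)} = - 4 \left(\left(2 + T\right) + \frac{1}{-5 + \left(1 - 4\right)}\right) = - 4 \left(\left(2 + T\right) + \frac{1}{-5 - 3}\right) = - 4 \left(\left(2 + T\right) + \frac{1}{-8}\right) = - 4 \left(\left(2 + T\right) - \frac{1}{8}\right) = - 4 \left(\frac{15}{8} + T\right) = - \frac{15}{2} - 4 T$)
$o{\left(t \right)} = 31 t^{2}$ ($o{\left(t \right)} = \left(- \frac{15}{2} - 8\right) \left(-2\right) t^{2} = \left(- \frac{31}{2}\right) \left(-2\right) t^{2} = 31 t^{2}$)
$-267047 + o{\left(-360 \right)} = -267047 + 31 \left(-360\right)^{2} = -267047 + 31 \cdot 129600 = -267047 + 4017600 = 3750553$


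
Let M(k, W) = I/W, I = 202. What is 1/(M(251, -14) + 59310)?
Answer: 7/415069 ≈ 1.6865e-5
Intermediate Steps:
M(k, W) = 202/W
1/(M(251, -14) + 59310) = 1/(202/(-14) + 59310) = 1/(202*(-1/14) + 59310) = 1/(-101/7 + 59310) = 1/(415069/7) = 7/415069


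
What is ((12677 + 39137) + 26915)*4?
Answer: 314916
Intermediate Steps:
((12677 + 39137) + 26915)*4 = (51814 + 26915)*4 = 78729*4 = 314916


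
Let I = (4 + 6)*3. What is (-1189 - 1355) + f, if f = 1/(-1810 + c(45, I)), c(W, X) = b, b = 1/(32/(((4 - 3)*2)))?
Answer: -73671712/28959 ≈ -2544.0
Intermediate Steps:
I = 30 (I = 10*3 = 30)
b = 1/16 (b = 1/(32/((1*2))) = 1/(32/2) = 1/(32*(1/2)) = 1/16 ≈ 0.062500)
c(W, X) = 1/16
f = -16/28959 (f = 1/(-1810 + 1/16) = 1/(-28959/16) = -16/28959 ≈ -0.00055251)
(-1189 - 1355) + f = (-1189 - 1355) - 16/28959 = -2544 - 16/28959 = -73671712/28959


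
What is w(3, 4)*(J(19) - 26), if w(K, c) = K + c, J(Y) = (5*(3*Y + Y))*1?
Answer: 2478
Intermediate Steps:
J(Y) = 20*Y (J(Y) = (5*(4*Y))*1 = (20*Y)*1 = 20*Y)
w(3, 4)*(J(19) - 26) = (3 + 4)*(20*19 - 26) = 7*(380 - 26) = 7*354 = 2478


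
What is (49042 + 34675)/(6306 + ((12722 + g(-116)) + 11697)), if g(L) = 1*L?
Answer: 83717/30609 ≈ 2.7350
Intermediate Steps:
g(L) = L
(49042 + 34675)/(6306 + ((12722 + g(-116)) + 11697)) = (49042 + 34675)/(6306 + ((12722 - 116) + 11697)) = 83717/(6306 + (12606 + 11697)) = 83717/(6306 + 24303) = 83717/30609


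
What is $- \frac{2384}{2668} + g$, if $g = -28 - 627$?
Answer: $- \frac{437481}{667} \approx -655.89$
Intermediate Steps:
$g = -655$ ($g = -28 - 627 = -655$)
$- \frac{2384}{2668} + g = - \frac{2384}{2668} - 655 = \left(-2384\right) \frac{1}{2668} - 655 = - \frac{596}{667} - 655 = - \frac{437481}{667}$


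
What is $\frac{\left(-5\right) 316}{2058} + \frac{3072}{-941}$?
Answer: $- \frac{3904478}{968289} \approx -4.0323$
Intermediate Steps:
$\frac{\left(-5\right) 316}{2058} + \frac{3072}{-941} = \left(-1580\right) \frac{1}{2058} + 3072 \left(- \frac{1}{941}\right) = - \frac{790}{1029} - \frac{3072}{941} = - \frac{3904478}{968289}$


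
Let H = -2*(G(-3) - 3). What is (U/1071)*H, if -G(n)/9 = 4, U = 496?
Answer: 12896/357 ≈ 36.123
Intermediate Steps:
G(n) = -36 (G(n) = -9*4 = -36)
H = 78 (H = -2*(-36 - 3) = -2*(-39) = 78)
(U/1071)*H = (496/1071)*78 = 12896/357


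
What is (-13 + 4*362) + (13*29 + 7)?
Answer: 1819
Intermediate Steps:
(-13 + 4*362) + (13*29 + 7) = (-13 + 1448) + (377 + 7) = 1435 + 384 = 1819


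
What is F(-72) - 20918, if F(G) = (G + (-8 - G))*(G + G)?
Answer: -19766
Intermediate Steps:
F(G) = -16*G
F(-72) - 20918 = -16*(-72) - 20918 = 1152 - 20918 = -19766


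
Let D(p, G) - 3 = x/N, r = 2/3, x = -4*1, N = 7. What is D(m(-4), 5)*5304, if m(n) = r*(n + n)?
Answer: 90168/7 ≈ 12881.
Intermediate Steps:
x = -4
r = ⅔ (r = 2*(⅓) = ⅔ ≈ 0.66667)
m(n) = 4*n/3 (m(n) = 2*(n + n)/3 = 2*(2*n)/3 = 4*n/3)
D(p, G) = 17/7 (D(p, G) = 3 - 4/7 = 17/7)
D(m(-4), 5)*5304 = (17/7)*5304 = 90168/7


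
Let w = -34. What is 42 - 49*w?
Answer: 1708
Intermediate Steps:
42 - 49*w = 42 - 49*(-34) = 42 + 1666 = 1708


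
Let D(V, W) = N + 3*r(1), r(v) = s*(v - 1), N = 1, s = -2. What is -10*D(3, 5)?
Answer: -10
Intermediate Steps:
r(v) = 2 - 2*v (r(v) = -2*(v - 1) = -2*(-1 + v) = 2 - 2*v)
D(V, W) = 1 (D(V, W) = 1 + 3*(2 - 2*1) = 1 + 3*(2 - 2) = 1 + 3*0 = 1 + 0 = 1)
-10*D(3, 5) = -10*1 = -10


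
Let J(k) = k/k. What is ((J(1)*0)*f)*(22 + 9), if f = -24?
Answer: 0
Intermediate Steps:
J(k) = 1
((J(1)*0)*f)*(22 + 9) = ((1*0)*(-24))*(22 + 9) = (0*(-24))*31 = 0*31 = 0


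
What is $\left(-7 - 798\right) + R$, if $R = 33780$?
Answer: $32975$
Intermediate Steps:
$\left(-7 - 798\right) + R = \left(-7 - 798\right) + 33780 = -805 + 33780 = 32975$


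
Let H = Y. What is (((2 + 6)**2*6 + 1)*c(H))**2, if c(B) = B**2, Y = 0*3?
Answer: 0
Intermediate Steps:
Y = 0
H = 0
(((2 + 6)**2*6 + 1)*c(H))**2 = (((2 + 6)**2*6 + 1)*0**2)**2 = ((8**2*6 + 1)*0)**2 = ((64*6 + 1)*0)**2 = ((384 + 1)*0)**2 = (385*0)**2 = 0**2 = 0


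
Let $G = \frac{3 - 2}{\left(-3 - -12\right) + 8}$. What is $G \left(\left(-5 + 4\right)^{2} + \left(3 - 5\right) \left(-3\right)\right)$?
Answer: $\frac{7}{17} \approx 0.41176$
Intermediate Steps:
$G = \frac{1}{17}$ ($G = 1 \frac{1}{\left(-3 + 12\right) + 8} = 1 \frac{1}{9 + 8} = 1 \cdot \frac{1}{17} = \frac{1}{17} \approx 0.058824$)
$G \left(\left(-5 + 4\right)^{2} + \left(3 - 5\right) \left(-3\right)\right) = \frac{\left(-5 + 4\right)^{2} + \left(3 - 5\right) \left(-3\right)}{17} = \frac{\left(-1\right)^{2} - -6}{17} = \frac{1 + 6}{17} = \frac{1}{17} \cdot 7 = \frac{7}{17}$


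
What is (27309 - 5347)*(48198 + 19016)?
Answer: 1476153868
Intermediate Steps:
(27309 - 5347)*(48198 + 19016) = 21962*67214 = 1476153868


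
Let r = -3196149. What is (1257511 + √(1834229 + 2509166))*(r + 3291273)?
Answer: 119619476364 + 95124*√4343395 ≈ 1.1982e+11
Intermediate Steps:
(1257511 + √(1834229 + 2509166))*(r + 3291273) = (1257511 + √(1834229 + 2509166))*(-3196149 + 3291273) = (1257511 + √4343395)*95124 = 119619476364 + 95124*√4343395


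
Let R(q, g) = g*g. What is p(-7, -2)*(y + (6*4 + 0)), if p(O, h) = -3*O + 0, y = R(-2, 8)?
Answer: 1848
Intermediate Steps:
R(q, g) = g²
y = 64 (y = 8² = 64)
p(O, h) = -3*O
p(-7, -2)*(y + (6*4 + 0)) = (-3*(-7))*(64 + (6*4 + 0)) = 21*(64 + (24 + 0)) = 21*(64 + 24) = 21*88 = 1848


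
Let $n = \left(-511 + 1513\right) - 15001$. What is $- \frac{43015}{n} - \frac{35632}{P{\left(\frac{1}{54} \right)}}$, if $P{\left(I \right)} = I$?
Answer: $- \frac{26935824857}{13999} \approx -1.9241 \cdot 10^{6}$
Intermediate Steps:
$n = -13999$ ($n = 1002 - 15001 = -13999$)
$- \frac{43015}{n} - \frac{35632}{P{\left(\frac{1}{54} \right)}} = - \frac{43015}{-13999} - \frac{35632}{\frac{1}{54}} = \left(-43015\right) \left(- \frac{1}{13999}\right) - 35632 \frac{1}{\frac{1}{54}} = \frac{43015}{13999} - 1924128 = - \frac{26935824857}{13999}$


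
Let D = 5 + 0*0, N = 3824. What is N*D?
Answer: 19120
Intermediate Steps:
D = 5 (D = 5 + 0 = 5)
N*D = 3824*5 = 19120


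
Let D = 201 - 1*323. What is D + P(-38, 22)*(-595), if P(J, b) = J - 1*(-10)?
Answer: 16538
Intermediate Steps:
D = -122 (D = 201 - 323 = -122)
P(J, b) = 10 + J (P(J, b) = J + 10 = 10 + J)
D + P(-38, 22)*(-595) = -122 + (10 - 38)*(-595) = -122 - 28*(-595) = -122 + 16660 = 16538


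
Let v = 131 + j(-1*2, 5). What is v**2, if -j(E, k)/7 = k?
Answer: 9216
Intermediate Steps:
j(E, k) = -7*k
v = 96 (v = 131 - 7*5 = 131 - 35 = 96)
v**2 = 96**2 = 9216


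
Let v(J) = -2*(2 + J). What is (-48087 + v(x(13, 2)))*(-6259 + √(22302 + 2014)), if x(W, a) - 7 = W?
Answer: 301251929 - 96262*√6079 ≈ 2.9375e+8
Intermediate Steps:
x(W, a) = 7 + W
v(J) = -4 - 2*J
(-48087 + v(x(13, 2)))*(-6259 + √(22302 + 2014)) = (-48087 + (-4 - 2*(7 + 13)))*(-6259 + √(22302 + 2014)) = (-48087 + (-4 - 2*20))*(-6259 + √24316) = (-48087 + (-4 - 40))*(-6259 + 2*√6079) = (-48087 - 44)*(-6259 + 2*√6079) = -48131*(-6259 + 2*√6079) = 301251929 - 96262*√6079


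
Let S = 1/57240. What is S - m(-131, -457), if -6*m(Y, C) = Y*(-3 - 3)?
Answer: 7498441/57240 ≈ 131.00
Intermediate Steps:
m(Y, C) = Y (m(Y, C) = -Y*(-3 - 3)/6 = -Y*(-6)/6 = -(-1)*Y = Y)
S = 1/57240 ≈ 1.7470e-5
S - m(-131, -457) = 1/57240 - 1*(-131) = 1/57240 + 131 = 7498441/57240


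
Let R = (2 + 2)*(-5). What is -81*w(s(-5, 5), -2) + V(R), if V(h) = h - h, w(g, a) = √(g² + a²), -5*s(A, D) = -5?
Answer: -81*√5 ≈ -181.12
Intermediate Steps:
s(A, D) = 1 (s(A, D) = -⅕*(-5) = 1)
w(g, a) = √(a² + g²)
R = -20 (R = 4*(-5) = -20)
V(h) = 0
-81*w(s(-5, 5), -2) + V(R) = -81*√((-2)² + 1²) + 0 = -81*√(4 + 1) + 0 = -81*√5 + 0 = -81*√5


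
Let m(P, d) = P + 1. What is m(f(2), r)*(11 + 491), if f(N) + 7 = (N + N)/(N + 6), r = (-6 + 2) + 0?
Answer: -2761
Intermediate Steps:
r = -4 (r = -4 + 0 = -4)
f(N) = -7 + 2*N/(6 + N) (f(N) = -7 + (N + N)/(N + 6) = -7 + (2*N)/(6 + N) = -7 + 2*N/(6 + N))
m(P, d) = 1 + P
m(f(2), r)*(11 + 491) = (1 + (-42 - 5*2)/(6 + 2))*(11 + 491) = (1 + (-42 - 10)/8)*502 = (1 + (1/8)*(-52))*502 = (1 - 13/2)*502 = -11/2*502 = -2761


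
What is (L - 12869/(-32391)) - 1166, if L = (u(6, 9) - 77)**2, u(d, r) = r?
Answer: 112020947/32391 ≈ 3458.4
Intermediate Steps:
L = 4624 (L = (9 - 77)**2 = (-68)**2 = 4624)
(L - 12869/(-32391)) - 1166 = (4624 - 12869/(-32391)) - 1166 = (4624 - 12869*(-1/32391)) - 1166 = (4624 + 12869/32391) - 1166 = 149788853/32391 - 1166 = 112020947/32391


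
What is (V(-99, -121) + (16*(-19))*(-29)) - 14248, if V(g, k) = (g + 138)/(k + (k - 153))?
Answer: -2145679/395 ≈ -5432.1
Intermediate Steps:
V(g, k) = (138 + g)/(-153 + 2*k) (V(g, k) = (138 + g)/(k + (-153 + k)) = (138 + g)/(-153 + 2*k))
(V(-99, -121) + (16*(-19))*(-29)) - 14248 = ((138 - 99)/(-153 + 2*(-121)) + (16*(-19))*(-29)) - 14248 = (39/(-153 - 242) - 304*(-29)) - 14248 = (39/(-395) + 8816) - 14248 = (-1/395*39 + 8816) - 14248 = (-39/395 + 8816) - 14248 = 3482281/395 - 14248 = -2145679/395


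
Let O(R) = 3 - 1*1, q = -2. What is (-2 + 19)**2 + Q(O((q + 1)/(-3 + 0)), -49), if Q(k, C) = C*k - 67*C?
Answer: 3474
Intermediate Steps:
O(R) = 2 (O(R) = 3 - 1 = 2)
Q(k, C) = -67*C + C*k
(-2 + 19)**2 + Q(O((q + 1)/(-3 + 0)), -49) = (-2 + 19)**2 - 49*(-67 + 2) = 17**2 - 49*(-65) = 289 + 3185 = 3474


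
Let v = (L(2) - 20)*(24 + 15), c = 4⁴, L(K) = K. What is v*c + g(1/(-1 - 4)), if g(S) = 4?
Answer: -179708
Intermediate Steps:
c = 256
v = -702 (v = (2 - 20)*(24 + 15) = -18*39 = -702)
v*c + g(1/(-1 - 4)) = -702*256 + 4 = -179712 + 4 = -179708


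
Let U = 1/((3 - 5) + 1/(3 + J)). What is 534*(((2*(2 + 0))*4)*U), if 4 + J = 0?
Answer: -2848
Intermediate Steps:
J = -4 (J = -4 + 0 = -4)
U = -1/3 (U = 1/((3 - 5) + 1/(3 - 4)) = 1/(-2 + 1/(-1)) = 1/(-2 - 1) = 1/(-3) = -1/3 ≈ -0.33333)
534*(((2*(2 + 0))*4)*U) = 534*(((2*(2 + 0))*4)*(-1/3)) = 534*(((2*2)*4)*(-1/3)) = 534*((4*4)*(-1/3)) = 534*(16*(-1/3)) = 534*(-16/3) = -2848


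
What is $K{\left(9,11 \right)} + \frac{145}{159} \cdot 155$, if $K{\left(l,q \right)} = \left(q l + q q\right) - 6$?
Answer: $\frac{56501}{159} \approx 355.35$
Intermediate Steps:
$K{\left(l,q \right)} = -6 + q^{2} + l q$ ($K{\left(l,q \right)} = \left(l q + q^{2}\right) - 6 = \left(q^{2} + l q\right) - 6 = -6 + q^{2} + l q$)
$K{\left(9,11 \right)} + \frac{145}{159} \cdot 155 = \left(-6 + 11^{2} + 9 \cdot 11\right) + \frac{145}{159} \cdot 155 = \left(-6 + 121 + 99\right) + 145 \cdot \frac{1}{159} \cdot 155 = 214 + \frac{145}{159} \cdot 155 = 214 + \frac{22475}{159} = \frac{56501}{159}$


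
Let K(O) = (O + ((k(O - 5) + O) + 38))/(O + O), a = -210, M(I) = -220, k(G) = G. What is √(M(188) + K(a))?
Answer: I*√1071035/70 ≈ 14.784*I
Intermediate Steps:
K(O) = (33 + 3*O)/(2*O) (K(O) = (O + (((O - 5) + O) + 38))/(O + O) = (O + (((-5 + O) + O) + 38))/((2*O)) = (O + ((-5 + 2*O) + 38))*(1/(2*O)) = (O + (33 + 2*O))*(1/(2*O)) = (33 + 3*O)*(1/(2*O)) = (33 + 3*O)/(2*O))
√(M(188) + K(a)) = √(-220 + (3/2)*(11 - 210)/(-210)) = √(-220 + (3/2)*(-1/210)*(-199)) = √(-220 + 199/140) = √(-30601/140) = I*√1071035/70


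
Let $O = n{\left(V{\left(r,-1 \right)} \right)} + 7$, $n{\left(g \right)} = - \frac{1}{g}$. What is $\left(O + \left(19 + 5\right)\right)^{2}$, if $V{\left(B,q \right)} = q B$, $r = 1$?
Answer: $1024$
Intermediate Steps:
$V{\left(B,q \right)} = B q$
$O = 8$ ($O = - \frac{1}{1 \left(-1\right)} + 7 = - \frac{1}{-1} + 7 = \left(-1\right) \left(-1\right) + 7 = 1 + 7 = 8$)
$\left(O + \left(19 + 5\right)\right)^{2} = \left(8 + \left(19 + 5\right)\right)^{2} = \left(8 + 24\right)^{2} = 32^{2} = 1024$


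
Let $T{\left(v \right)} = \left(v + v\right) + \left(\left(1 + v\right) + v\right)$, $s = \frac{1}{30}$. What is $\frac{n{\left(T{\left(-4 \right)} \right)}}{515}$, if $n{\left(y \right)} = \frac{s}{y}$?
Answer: $- \frac{1}{231750} \approx -4.315 \cdot 10^{-6}$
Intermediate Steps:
$s = \frac{1}{30} \approx 0.033333$
$T{\left(v \right)} = 1 + 4 v$ ($T{\left(v \right)} = 2 v + \left(1 + 2 v\right) = 1 + 4 v$)
$n{\left(y \right)} = \frac{1}{30 y}$
$\frac{n{\left(T{\left(-4 \right)} \right)}}{515} = \frac{\frac{1}{30} \frac{1}{1 + 4 \left(-4\right)}}{515} = \frac{1}{30 \left(1 - 16\right)} \frac{1}{515} = \frac{1}{30 \left(-15\right)} \frac{1}{515} = \frac{1}{30} \left(- \frac{1}{15}\right) \frac{1}{515} = \left(- \frac{1}{450}\right) \frac{1}{515} = - \frac{1}{231750}$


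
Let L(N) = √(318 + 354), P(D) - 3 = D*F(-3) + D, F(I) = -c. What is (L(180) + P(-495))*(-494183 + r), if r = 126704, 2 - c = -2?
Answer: -546808752 - 1469916*√42 ≈ -5.5634e+8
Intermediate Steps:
c = 4 (c = 2 - 1*(-2) = 2 + 2 = 4)
F(I) = -4 (F(I) = -1*4 = -4)
P(D) = 3 - 3*D (P(D) = 3 + (D*(-4) + D) = 3 + (-4*D + D) = 3 - 3*D)
L(N) = 4*√42 (L(N) = √672 = 4*√42)
(L(180) + P(-495))*(-494183 + r) = (4*√42 + (3 - 3*(-495)))*(-494183 + 126704) = (4*√42 + (3 + 1485))*(-367479) = (4*√42 + 1488)*(-367479) = (1488 + 4*√42)*(-367479) = -546808752 - 1469916*√42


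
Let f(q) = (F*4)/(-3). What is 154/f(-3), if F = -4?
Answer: 231/8 ≈ 28.875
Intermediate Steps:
f(q) = 16/3 (f(q) = -4*4/(-3) = -16*(-1/3) = 16/3)
154/f(-3) = 154/(16/3) = 154*(3/16) = 231/8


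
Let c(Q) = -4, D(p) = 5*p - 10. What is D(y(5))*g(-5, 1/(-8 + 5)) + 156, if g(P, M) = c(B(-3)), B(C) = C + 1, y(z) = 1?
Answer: 176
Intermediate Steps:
B(C) = 1 + C
D(p) = -10 + 5*p
g(P, M) = -4
D(y(5))*g(-5, 1/(-8 + 5)) + 156 = (-10 + 5*1)*(-4) + 156 = (-10 + 5)*(-4) + 156 = -5*(-4) + 156 = 20 + 156 = 176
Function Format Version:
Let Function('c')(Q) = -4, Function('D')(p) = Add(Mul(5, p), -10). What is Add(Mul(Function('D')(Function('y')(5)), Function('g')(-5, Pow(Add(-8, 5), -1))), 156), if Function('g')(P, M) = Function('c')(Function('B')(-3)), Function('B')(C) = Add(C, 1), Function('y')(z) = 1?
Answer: 176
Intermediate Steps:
Function('B')(C) = Add(1, C)
Function('D')(p) = Add(-10, Mul(5, p))
Function('g')(P, M) = -4
Add(Mul(Function('D')(Function('y')(5)), Function('g')(-5, Pow(Add(-8, 5), -1))), 156) = Add(Mul(Add(-10, Mul(5, 1)), -4), 156) = Add(Mul(Add(-10, 5), -4), 156) = Add(Mul(-5, -4), 156) = Add(20, 156) = 176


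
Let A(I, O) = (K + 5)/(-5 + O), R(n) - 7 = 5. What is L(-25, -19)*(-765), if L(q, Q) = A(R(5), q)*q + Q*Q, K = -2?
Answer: -556155/2 ≈ -2.7808e+5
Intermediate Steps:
R(n) = 12 (R(n) = 7 + 5 = 12)
A(I, O) = 3/(-5 + O) (A(I, O) = (-2 + 5)/(-5 + O) = 3/(-5 + O))
L(q, Q) = Q² + 3*q/(-5 + q) (L(q, Q) = (3/(-5 + q))*q + Q*Q = 3*q/(-5 + q) + Q² = Q² + 3*q/(-5 + q))
L(-25, -19)*(-765) = ((3*(-25) + (-19)²*(-5 - 25))/(-5 - 25))*(-765) = ((-75 + 361*(-30))/(-30))*(-765) = -(-75 - 10830)/30*(-765) = -1/30*(-10905)*(-765) = (727/2)*(-765) = -556155/2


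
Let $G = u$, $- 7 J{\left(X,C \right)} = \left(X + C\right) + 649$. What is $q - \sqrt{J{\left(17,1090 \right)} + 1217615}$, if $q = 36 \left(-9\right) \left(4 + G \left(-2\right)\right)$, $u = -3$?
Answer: $-3240 - \frac{\sqrt{59650843}}{7} \approx -4343.3$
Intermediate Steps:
$J{\left(X,C \right)} = - \frac{649}{7} - \frac{C}{7} - \frac{X}{7}$ ($J{\left(X,C \right)} = - \frac{\left(X + C\right) + 649}{7} = - \frac{\left(C + X\right) + 649}{7} = - \frac{649 + C + X}{7} = - \frac{649}{7} - \frac{C}{7} - \frac{X}{7}$)
$G = -3$
$q = -3240$ ($q = 36 \left(-9\right) \left(4 - -6\right) = - 324 \left(4 + 6\right) = \left(-324\right) 10 = -3240$)
$q - \sqrt{J{\left(17,1090 \right)} + 1217615} = -3240 - \sqrt{\left(- \frac{649}{7} - \frac{1090}{7} - \frac{17}{7}\right) + 1217615} = -3240 - \sqrt{- \frac{1756}{7} + 1217615} = -3240 - \sqrt{\frac{8521549}{7}} = -3240 - \frac{\sqrt{59650843}}{7}$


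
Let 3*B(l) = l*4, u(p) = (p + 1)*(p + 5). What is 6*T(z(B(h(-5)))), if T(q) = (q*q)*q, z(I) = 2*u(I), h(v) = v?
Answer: 9826000/243 ≈ 40436.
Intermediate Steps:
u(p) = (1 + p)*(5 + p)
B(l) = 4*l/3 (B(l) = (l*4)/3 = (4*l)/3 = 4*l/3)
z(I) = 10 + 2*I² + 12*I (z(I) = 2*(5 + I² + 6*I) = 10 + 2*I² + 12*I)
T(q) = q³ (T(q) = q²*q = q³)
6*T(z(B(h(-5)))) = 6*(10 + 2*((4/3)*(-5))² + 12*((4/3)*(-5)))³ = 6*(10 + 2*(-20/3)² + 12*(-20/3))³ = 6*(10 + 2*(400/9) - 80)³ = 6*(10 + 800/9 - 80)³ = 6*(170/9)³ = 6*(4913000/729) = 9826000/243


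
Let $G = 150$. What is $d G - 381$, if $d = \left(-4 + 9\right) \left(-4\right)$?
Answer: $-3381$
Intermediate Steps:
$d = -20$ ($d = 5 \left(-4\right) = -20$)
$d G - 381 = \left(-20\right) 150 - 381 = -3000 - 381 = -3381$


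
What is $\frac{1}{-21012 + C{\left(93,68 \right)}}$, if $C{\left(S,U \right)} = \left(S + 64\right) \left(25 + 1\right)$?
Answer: $- \frac{1}{16930} \approx -5.9067 \cdot 10^{-5}$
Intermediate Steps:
$C{\left(S,U \right)} = 1664 + 26 S$ ($C{\left(S,U \right)} = \left(64 + S\right) 26 = 1664 + 26 S$)
$\frac{1}{-21012 + C{\left(93,68 \right)}} = \frac{1}{-21012 + \left(1664 + 26 \cdot 93\right)} = \frac{1}{-21012 + \left(1664 + 2418\right)} = \frac{1}{-21012 + 4082} = \frac{1}{-16930} = - \frac{1}{16930}$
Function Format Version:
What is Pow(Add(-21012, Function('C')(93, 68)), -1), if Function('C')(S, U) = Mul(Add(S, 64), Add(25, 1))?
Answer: Rational(-1, 16930) ≈ -5.9067e-5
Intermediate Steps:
Function('C')(S, U) = Add(1664, Mul(26, S)) (Function('C')(S, U) = Mul(Add(64, S), 26) = Add(1664, Mul(26, S)))
Pow(Add(-21012, Function('C')(93, 68)), -1) = Pow(Add(-21012, Add(1664, Mul(26, 93))), -1) = Pow(Add(-21012, Add(1664, 2418)), -1) = Pow(Add(-21012, 4082), -1) = Pow(-16930, -1) = Rational(-1, 16930)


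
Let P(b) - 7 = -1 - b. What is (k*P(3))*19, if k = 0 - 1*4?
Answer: -228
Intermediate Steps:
P(b) = 6 - b (P(b) = 7 + (-1 - b) = 6 - b)
k = -4 (k = 0 - 4 = -4)
(k*P(3))*19 = -4*(6 - 1*3)*19 = -4*(6 - 3)*19 = -4*3*19 = -12*19 = -228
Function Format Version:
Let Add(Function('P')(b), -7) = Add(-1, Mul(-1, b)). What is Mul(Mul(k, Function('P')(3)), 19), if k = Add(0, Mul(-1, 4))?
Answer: -228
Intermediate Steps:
Function('P')(b) = Add(6, Mul(-1, b)) (Function('P')(b) = Add(7, Add(-1, Mul(-1, b))) = Add(6, Mul(-1, b)))
k = -4 (k = Add(0, -4) = -4)
Mul(Mul(k, Function('P')(3)), 19) = Mul(Mul(-4, Add(6, Mul(-1, 3))), 19) = Mul(Mul(-4, Add(6, -3)), 19) = Mul(Mul(-4, 3), 19) = Mul(-12, 19) = -228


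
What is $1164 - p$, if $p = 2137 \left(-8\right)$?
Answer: $18260$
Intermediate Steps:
$p = -17096$
$1164 - p = 1164 - -17096 = 1164 + 17096 = 18260$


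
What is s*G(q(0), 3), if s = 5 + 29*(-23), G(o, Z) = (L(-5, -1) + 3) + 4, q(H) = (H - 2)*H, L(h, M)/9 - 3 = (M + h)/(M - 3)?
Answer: -31445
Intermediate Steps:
L(h, M) = 27 + 9*(M + h)/(-3 + M) (L(h, M) = 27 + 9*((M + h)/(M - 3)) = 27 + 9*((M + h)/(-3 + M)) = 27 + 9*(M + h)/(-3 + M))
q(H) = H*(-2 + H) (q(H) = (-2 + H)*H = H*(-2 + H))
G(o, Z) = 95/2 (G(o, Z) = (9*(-9 - 5 + 4*(-1))/(-3 - 1) + 3) + 4 = (9*(-9 - 5 - 4)/(-4) + 3) + 4 = (9*(-1/4)*(-18) + 3) + 4 = (81/2 + 3) + 4 = 87/2 + 4 = 95/2)
s = -662 (s = 5 - 667 = -662)
s*G(q(0), 3) = -662*95/2 = -31445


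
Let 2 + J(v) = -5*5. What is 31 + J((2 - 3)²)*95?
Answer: -2534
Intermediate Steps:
J(v) = -27 (J(v) = -2 - 5*5 = -2 - 25 = -27)
31 + J((2 - 3)²)*95 = 31 - 27*95 = 31 - 2565 = -2534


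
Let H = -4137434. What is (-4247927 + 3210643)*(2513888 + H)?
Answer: 1684078289064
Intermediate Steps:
(-4247927 + 3210643)*(2513888 + H) = (-4247927 + 3210643)*(2513888 - 4137434) = -1037284*(-1623546) = 1684078289064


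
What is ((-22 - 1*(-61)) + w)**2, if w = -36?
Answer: 9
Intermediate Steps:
((-22 - 1*(-61)) + w)**2 = ((-22 - 1*(-61)) - 36)**2 = ((-22 + 61) - 36)**2 = (39 - 36)**2 = 3**2 = 9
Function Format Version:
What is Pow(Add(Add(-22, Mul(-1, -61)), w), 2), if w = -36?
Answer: 9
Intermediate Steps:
Pow(Add(Add(-22, Mul(-1, -61)), w), 2) = Pow(Add(Add(-22, Mul(-1, -61)), -36), 2) = Pow(Add(Add(-22, 61), -36), 2) = Pow(Add(39, -36), 2) = Pow(3, 2) = 9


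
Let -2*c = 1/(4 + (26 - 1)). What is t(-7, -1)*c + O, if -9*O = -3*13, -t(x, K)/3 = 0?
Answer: 13/3 ≈ 4.3333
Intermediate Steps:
t(x, K) = 0 (t(x, K) = -3*0 = 0)
c = -1/58 (c = -1/(2*(4 + (26 - 1))) = -1/(2*(4 + 25)) = -½/29 = -½*1/29 = -1/58 ≈ -0.017241)
O = 13/3 (O = -(-1)*13/3 = -⅑*(-39) = 13/3 ≈ 4.3333)
t(-7, -1)*c + O = 0*(-1/58) + 13/3 = 0 + 13/3 = 13/3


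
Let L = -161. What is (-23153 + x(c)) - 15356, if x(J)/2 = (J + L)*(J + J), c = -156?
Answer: 159299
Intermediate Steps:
x(J) = 4*J*(-161 + J) (x(J) = 2*((J - 161)*(J + J)) = 2*((-161 + J)*(2*J)) = 2*(2*J*(-161 + J)) = 4*J*(-161 + J))
(-23153 + x(c)) - 15356 = (-23153 + 4*(-156)*(-161 - 156)) - 15356 = (-23153 + 4*(-156)*(-317)) - 15356 = (-23153 + 197808) - 15356 = 174655 - 15356 = 159299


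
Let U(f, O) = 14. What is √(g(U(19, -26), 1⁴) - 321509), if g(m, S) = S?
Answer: 2*I*√80377 ≈ 567.02*I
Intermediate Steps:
√(g(U(19, -26), 1⁴) - 321509) = √(1⁴ - 321509) = √(1 - 321509) = √(-321508) = 2*I*√80377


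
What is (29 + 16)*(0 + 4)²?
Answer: 720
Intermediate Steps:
(29 + 16)*(0 + 4)² = 45*4² = 45*16 = 720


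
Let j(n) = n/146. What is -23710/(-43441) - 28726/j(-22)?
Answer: 91095950928/477851 ≈ 1.9064e+5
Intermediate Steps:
j(n) = n/146 (j(n) = n*(1/146) = n/146)
-23710/(-43441) - 28726/j(-22) = -23710/(-43441) - 28726/((1/146)*(-22)) = -23710*(-1/43441) - 28726/(-11/73) = 23710/43441 - 28726*(-73/11) = 23710/43441 + 2096998/11 = 91095950928/477851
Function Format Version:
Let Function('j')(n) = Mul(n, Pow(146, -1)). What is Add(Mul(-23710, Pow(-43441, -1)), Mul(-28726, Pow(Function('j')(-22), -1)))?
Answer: Rational(91095950928, 477851) ≈ 1.9064e+5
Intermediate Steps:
Function('j')(n) = Mul(Rational(1, 146), n) (Function('j')(n) = Mul(n, Rational(1, 146)) = Mul(Rational(1, 146), n))
Add(Mul(-23710, Pow(-43441, -1)), Mul(-28726, Pow(Function('j')(-22), -1))) = Add(Mul(-23710, Pow(-43441, -1)), Mul(-28726, Pow(Mul(Rational(1, 146), -22), -1))) = Add(Mul(-23710, Rational(-1, 43441)), Mul(-28726, Pow(Rational(-11, 73), -1))) = Add(Rational(23710, 43441), Mul(-28726, Rational(-73, 11))) = Add(Rational(23710, 43441), Rational(2096998, 11)) = Rational(91095950928, 477851)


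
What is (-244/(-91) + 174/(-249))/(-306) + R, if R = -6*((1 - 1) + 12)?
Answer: -83211335/1155609 ≈ -72.006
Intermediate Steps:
R = -72 (R = -6*(0 + 12) = -6*12 = -72)
(-244/(-91) + 174/(-249))/(-306) + R = (-244/(-91) + 174/(-249))/(-306) - 72 = (-244*(-1/91) + 174*(-1/249))*(-1/306) - 72 = (244/91 - 58/83)*(-1/306) - 72 = (14974/7553)*(-1/306) - 72 = -7487/1155609 - 72 = -83211335/1155609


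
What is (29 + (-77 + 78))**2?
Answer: 900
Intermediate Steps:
(29 + (-77 + 78))**2 = (29 + 1)**2 = 30**2 = 900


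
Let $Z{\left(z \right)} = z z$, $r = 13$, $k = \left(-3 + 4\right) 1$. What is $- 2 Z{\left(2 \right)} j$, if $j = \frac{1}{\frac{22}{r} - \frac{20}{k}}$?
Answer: $\frac{52}{119} \approx 0.43697$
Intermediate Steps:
$k = 1$ ($k = 1 \cdot 1 = 1$)
$Z{\left(z \right)} = z^{2}$
$j = - \frac{13}{238}$ ($j = \frac{1}{\frac{22}{13} - \frac{20}{1}} = \frac{1}{22 \cdot \frac{1}{13} - 20} = \frac{1}{\frac{22}{13} - 20} = \frac{1}{- \frac{238}{13}} = - \frac{13}{238} \approx -0.054622$)
$- 2 Z{\left(2 \right)} j = - 2 \cdot 2^{2} \left(- \frac{13}{238}\right) = \left(-2\right) 4 \left(- \frac{13}{238}\right) = \left(-8\right) \left(- \frac{13}{238}\right) = \frac{52}{119}$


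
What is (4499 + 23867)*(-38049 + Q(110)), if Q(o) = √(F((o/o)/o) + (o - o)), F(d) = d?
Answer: -1079297934 + 14183*√110/55 ≈ -1.0793e+9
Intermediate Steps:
Q(o) = √(1/o) (Q(o) = √((o/o)/o + (o - o)) = √(1/o + 0) = √(1/o))
(4499 + 23867)*(-38049 + Q(110)) = (4499 + 23867)*(-38049 + √(1/110)) = 28366*(-38049 + √(1/110)) = 28366*(-38049 + √110/110) = -1079297934 + 14183*√110/55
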